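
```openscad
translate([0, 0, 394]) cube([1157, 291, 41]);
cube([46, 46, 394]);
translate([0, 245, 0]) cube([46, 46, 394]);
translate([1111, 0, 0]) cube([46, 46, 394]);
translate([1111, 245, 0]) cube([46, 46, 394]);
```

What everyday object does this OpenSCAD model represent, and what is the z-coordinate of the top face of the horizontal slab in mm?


A bench. The seat-top height is 435 mm.

A long slab on four corner posts — a bench. The slab sits at z = 394 with thickness 41, so the top is 394 + 41 = 435 mm.


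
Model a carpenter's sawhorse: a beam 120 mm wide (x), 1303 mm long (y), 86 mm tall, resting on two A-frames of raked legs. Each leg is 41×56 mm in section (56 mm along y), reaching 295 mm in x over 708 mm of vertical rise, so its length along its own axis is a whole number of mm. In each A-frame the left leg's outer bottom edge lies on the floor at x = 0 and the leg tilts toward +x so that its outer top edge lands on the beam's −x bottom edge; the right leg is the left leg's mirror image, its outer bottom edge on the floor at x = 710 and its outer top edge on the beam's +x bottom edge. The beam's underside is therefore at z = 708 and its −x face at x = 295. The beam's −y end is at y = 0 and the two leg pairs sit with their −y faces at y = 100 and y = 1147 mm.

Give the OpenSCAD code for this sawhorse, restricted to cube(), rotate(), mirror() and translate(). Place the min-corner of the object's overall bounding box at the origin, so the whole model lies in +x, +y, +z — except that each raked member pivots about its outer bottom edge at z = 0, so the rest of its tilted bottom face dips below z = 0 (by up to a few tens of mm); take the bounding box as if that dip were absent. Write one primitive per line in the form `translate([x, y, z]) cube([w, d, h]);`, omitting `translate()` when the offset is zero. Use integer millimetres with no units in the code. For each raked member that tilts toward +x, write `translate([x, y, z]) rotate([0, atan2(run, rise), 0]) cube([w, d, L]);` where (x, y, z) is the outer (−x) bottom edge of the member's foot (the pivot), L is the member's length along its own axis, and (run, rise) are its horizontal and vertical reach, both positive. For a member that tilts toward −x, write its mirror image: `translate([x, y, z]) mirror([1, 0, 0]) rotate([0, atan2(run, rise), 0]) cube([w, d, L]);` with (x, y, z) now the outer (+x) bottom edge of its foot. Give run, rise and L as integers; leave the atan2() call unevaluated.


translate([295, 0, 708]) cube([120, 1303, 86]);
translate([0, 100, 0]) rotate([0, atan2(295, 708), 0]) cube([41, 56, 767]);
translate([710, 100, 0]) mirror([1, 0, 0]) rotate([0, atan2(295, 708), 0]) cube([41, 56, 767]);
translate([0, 1147, 0]) rotate([0, atan2(295, 708), 0]) cube([41, 56, 767]);
translate([710, 1147, 0]) mirror([1, 0, 0]) rotate([0, atan2(295, 708), 0]) cube([41, 56, 767]);


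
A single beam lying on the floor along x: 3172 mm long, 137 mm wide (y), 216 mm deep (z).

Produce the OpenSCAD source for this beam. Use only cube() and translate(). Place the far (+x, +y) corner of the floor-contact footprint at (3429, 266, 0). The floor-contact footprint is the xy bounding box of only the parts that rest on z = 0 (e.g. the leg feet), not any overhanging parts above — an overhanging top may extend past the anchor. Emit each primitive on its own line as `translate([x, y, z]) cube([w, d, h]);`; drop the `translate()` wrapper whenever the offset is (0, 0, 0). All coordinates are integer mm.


translate([257, 129, 0]) cube([3172, 137, 216]);


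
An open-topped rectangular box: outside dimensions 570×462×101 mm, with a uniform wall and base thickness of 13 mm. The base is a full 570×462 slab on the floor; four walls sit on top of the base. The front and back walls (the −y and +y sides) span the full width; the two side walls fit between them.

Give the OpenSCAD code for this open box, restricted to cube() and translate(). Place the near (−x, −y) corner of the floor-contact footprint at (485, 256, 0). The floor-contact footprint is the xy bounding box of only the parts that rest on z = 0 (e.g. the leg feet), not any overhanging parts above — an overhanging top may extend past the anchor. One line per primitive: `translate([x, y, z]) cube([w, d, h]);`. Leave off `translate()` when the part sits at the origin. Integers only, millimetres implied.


translate([485, 256, 0]) cube([570, 462, 13]);
translate([485, 256, 13]) cube([570, 13, 88]);
translate([485, 705, 13]) cube([570, 13, 88]);
translate([485, 269, 13]) cube([13, 436, 88]);
translate([1042, 269, 13]) cube([13, 436, 88]);


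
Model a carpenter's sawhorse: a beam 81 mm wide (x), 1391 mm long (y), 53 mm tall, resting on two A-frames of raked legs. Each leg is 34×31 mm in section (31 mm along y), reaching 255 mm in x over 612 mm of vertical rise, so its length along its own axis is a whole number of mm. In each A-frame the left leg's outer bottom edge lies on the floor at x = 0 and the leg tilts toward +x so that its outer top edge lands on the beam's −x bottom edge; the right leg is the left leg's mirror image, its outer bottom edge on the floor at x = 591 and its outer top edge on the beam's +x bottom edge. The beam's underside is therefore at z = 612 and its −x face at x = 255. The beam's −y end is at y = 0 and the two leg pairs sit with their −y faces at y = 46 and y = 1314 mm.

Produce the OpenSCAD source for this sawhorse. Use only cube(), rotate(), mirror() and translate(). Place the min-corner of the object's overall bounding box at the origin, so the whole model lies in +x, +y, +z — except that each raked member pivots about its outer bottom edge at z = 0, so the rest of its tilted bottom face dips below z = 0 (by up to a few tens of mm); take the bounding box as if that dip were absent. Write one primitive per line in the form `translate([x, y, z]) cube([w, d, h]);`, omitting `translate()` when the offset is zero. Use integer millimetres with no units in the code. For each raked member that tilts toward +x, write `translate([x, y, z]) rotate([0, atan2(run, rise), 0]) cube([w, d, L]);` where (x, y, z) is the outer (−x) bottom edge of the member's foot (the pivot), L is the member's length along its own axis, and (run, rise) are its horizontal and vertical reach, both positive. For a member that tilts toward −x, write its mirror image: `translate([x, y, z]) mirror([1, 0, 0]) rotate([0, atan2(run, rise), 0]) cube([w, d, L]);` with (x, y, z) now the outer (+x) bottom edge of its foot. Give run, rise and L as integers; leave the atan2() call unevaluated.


translate([255, 0, 612]) cube([81, 1391, 53]);
translate([0, 46, 0]) rotate([0, atan2(255, 612), 0]) cube([34, 31, 663]);
translate([591, 46, 0]) mirror([1, 0, 0]) rotate([0, atan2(255, 612), 0]) cube([34, 31, 663]);
translate([0, 1314, 0]) rotate([0, atan2(255, 612), 0]) cube([34, 31, 663]);
translate([591, 1314, 0]) mirror([1, 0, 0]) rotate([0, atan2(255, 612), 0]) cube([34, 31, 663]);


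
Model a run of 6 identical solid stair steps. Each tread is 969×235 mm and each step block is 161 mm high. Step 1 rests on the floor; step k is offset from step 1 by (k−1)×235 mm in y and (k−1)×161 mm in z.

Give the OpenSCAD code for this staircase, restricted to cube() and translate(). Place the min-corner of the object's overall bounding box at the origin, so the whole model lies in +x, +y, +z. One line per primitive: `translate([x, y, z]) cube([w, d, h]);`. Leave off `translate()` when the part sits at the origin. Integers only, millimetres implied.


cube([969, 235, 161]);
translate([0, 235, 161]) cube([969, 235, 161]);
translate([0, 470, 322]) cube([969, 235, 161]);
translate([0, 705, 483]) cube([969, 235, 161]);
translate([0, 940, 644]) cube([969, 235, 161]);
translate([0, 1175, 805]) cube([969, 235, 161]);


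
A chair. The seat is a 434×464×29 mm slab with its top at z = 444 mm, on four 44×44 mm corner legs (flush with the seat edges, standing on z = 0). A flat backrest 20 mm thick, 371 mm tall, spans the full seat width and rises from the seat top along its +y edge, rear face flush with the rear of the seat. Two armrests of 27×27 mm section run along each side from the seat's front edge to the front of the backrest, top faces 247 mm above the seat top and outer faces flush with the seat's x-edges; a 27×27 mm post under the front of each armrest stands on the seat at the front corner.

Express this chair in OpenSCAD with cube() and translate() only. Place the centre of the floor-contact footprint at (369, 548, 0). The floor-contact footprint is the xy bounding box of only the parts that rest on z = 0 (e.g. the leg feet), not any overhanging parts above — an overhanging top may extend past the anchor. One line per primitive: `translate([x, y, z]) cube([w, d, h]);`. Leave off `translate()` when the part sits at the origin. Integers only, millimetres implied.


translate([152, 316, 415]) cube([434, 464, 29]);
translate([152, 316, 0]) cube([44, 44, 415]);
translate([542, 316, 0]) cube([44, 44, 415]);
translate([152, 736, 0]) cube([44, 44, 415]);
translate([542, 736, 0]) cube([44, 44, 415]);
translate([152, 760, 444]) cube([434, 20, 371]);
translate([152, 316, 664]) cube([27, 444, 27]);
translate([559, 316, 664]) cube([27, 444, 27]);
translate([152, 316, 444]) cube([27, 27, 220]);
translate([559, 316, 444]) cube([27, 27, 220]);


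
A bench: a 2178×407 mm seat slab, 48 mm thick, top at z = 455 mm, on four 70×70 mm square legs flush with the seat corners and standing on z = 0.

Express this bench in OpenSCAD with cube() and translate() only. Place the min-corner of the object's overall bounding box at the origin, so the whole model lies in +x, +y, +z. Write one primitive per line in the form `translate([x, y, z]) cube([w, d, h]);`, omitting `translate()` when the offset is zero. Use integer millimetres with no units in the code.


translate([0, 0, 407]) cube([2178, 407, 48]);
cube([70, 70, 407]);
translate([0, 337, 0]) cube([70, 70, 407]);
translate([2108, 0, 0]) cube([70, 70, 407]);
translate([2108, 337, 0]) cube([70, 70, 407]);


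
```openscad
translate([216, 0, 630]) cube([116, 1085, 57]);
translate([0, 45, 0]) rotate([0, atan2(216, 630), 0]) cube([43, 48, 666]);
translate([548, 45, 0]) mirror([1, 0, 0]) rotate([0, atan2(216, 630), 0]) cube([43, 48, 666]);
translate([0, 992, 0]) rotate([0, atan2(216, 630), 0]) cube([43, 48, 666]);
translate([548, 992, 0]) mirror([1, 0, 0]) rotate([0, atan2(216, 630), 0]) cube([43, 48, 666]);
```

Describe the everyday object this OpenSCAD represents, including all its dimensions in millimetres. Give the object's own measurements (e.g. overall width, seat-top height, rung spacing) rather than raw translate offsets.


A sawhorse. A 116×1085×57 mm beam (x, y, z) sits on two A-frame leg pairs. Each pair is two raked legs of 43×48 mm section (48 mm along y) splaying symmetrically in x. Each leg rises 630 mm vertically over 216 mm of horizontal reach and is 666 mm long along its own axis. Every leg's outer bottom edge rests on the floor and its outer top edge meets a bottom edge of the beam — the left legs (tilting toward +x) meet the beam's −x bottom edge, the right legs (their mirror images, tilting toward −x) meet its +x bottom edge — so the leg tops tuck under the beam, the beam's underside is 630 mm above the floor, and the feet are 548 mm apart outside-to-outside with the beam centred between them. The two leg pairs are set in 45 mm from either end of the beam.


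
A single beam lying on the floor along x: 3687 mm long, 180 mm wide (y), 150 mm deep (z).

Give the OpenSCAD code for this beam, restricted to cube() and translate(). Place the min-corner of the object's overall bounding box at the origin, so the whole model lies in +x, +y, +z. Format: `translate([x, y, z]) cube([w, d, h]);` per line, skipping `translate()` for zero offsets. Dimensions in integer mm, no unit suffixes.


cube([3687, 180, 150]);


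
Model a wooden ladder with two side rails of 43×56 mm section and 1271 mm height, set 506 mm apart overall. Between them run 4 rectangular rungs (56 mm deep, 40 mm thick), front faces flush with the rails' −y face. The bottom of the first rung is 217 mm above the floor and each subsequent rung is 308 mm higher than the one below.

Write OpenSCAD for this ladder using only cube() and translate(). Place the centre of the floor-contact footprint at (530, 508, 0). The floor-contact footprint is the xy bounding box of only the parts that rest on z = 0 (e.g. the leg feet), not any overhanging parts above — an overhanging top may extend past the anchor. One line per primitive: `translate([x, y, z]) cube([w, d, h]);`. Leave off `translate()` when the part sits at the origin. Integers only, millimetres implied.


// rung span = 506 - 2*43 = 420
// rung[k] z = 217 + k*308
translate([277, 480, 0]) cube([43, 56, 1271]);
translate([740, 480, 0]) cube([43, 56, 1271]);
translate([320, 480, 217]) cube([420, 56, 40]);
translate([320, 480, 525]) cube([420, 56, 40]);
translate([320, 480, 833]) cube([420, 56, 40]);
translate([320, 480, 1141]) cube([420, 56, 40]);


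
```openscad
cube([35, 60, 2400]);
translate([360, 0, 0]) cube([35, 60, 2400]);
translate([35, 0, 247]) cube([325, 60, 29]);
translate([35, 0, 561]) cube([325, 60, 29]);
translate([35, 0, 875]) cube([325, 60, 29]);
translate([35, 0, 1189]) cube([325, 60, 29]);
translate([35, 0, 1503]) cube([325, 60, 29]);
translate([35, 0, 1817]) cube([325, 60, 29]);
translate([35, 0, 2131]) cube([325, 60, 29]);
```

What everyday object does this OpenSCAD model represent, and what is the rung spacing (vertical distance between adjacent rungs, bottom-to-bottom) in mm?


A ladder. The rung spacing is 314 mm.

Two tall 35×60 posts with 7 short bars between them — a ladder. Adjacent rungs sit at z = 247 and z = 561, so the spacing is 561 − 247 = 314 mm.


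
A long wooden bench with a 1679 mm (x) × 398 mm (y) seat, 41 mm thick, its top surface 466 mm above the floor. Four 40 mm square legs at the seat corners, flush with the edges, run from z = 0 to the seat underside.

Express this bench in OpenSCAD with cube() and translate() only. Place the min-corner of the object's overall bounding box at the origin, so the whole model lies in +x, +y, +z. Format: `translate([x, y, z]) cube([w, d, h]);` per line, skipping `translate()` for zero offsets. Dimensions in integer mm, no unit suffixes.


// leg_h = 466 − 41 = 425
translate([0, 0, 425]) cube([1679, 398, 41]);
cube([40, 40, 425]);
translate([0, 358, 0]) cube([40, 40, 425]);
translate([1639, 0, 0]) cube([40, 40, 425]);
translate([1639, 358, 0]) cube([40, 40, 425]);


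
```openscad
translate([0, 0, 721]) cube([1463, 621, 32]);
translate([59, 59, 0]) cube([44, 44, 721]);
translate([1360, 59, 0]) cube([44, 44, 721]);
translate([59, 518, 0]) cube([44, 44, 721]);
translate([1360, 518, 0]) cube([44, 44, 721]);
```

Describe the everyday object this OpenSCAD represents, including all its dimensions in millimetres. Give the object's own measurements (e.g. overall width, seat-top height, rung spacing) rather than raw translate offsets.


A table: top 1463 mm (x) × 621 mm (y), 32 mm thick, upper face at z = 753 mm, on four 44×44 mm square legs, each inset 59 mm from the nearest pair of top edges from z = 0 to the bottom of the top.


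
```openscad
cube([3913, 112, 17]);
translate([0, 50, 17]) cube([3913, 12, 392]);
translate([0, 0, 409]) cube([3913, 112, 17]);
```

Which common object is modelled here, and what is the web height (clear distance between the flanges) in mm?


An I-beam. The web height is 392 mm.

Two wide flanges with a thin centred web — an I-beam. Overall 426 mm minus two 17 mm flanges gives a web of 426 − 2·17 = 392 mm.


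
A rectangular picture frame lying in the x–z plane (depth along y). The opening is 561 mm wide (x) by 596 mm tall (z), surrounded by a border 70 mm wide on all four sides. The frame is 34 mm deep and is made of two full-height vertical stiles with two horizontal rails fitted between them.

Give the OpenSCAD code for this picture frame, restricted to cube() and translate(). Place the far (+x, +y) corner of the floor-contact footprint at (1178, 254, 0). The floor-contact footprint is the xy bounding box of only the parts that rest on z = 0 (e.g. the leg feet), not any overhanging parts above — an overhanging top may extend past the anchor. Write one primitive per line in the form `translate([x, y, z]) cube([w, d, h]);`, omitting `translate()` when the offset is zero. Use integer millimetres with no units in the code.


translate([477, 220, 0]) cube([70, 34, 736]);
translate([1108, 220, 0]) cube([70, 34, 736]);
translate([547, 220, 0]) cube([561, 34, 70]);
translate([547, 220, 666]) cube([561, 34, 70]);


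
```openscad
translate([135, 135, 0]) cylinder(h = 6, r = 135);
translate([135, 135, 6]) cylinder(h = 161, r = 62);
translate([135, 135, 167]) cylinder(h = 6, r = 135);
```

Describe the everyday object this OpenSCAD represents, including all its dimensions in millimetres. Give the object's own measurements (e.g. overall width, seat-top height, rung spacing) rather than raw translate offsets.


A spool: two coaxial disc flanges of radius 135 mm and thickness 6 mm, joined by a core cylinder of radius 62 mm and height 161 mm. The lower flange rests on z = 0 and the three cylinders share a vertical axis.


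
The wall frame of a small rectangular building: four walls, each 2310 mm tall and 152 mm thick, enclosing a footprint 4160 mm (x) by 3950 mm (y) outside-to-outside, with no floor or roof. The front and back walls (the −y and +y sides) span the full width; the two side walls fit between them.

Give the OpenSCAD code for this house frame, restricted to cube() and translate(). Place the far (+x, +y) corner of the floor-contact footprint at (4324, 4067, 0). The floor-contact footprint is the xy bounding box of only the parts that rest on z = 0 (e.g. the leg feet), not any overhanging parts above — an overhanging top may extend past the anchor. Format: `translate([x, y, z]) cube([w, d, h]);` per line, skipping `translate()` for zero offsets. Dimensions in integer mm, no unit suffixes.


translate([164, 117, 0]) cube([4160, 152, 2310]);
translate([164, 3915, 0]) cube([4160, 152, 2310]);
translate([164, 269, 0]) cube([152, 3646, 2310]);
translate([4172, 269, 0]) cube([152, 3646, 2310]);


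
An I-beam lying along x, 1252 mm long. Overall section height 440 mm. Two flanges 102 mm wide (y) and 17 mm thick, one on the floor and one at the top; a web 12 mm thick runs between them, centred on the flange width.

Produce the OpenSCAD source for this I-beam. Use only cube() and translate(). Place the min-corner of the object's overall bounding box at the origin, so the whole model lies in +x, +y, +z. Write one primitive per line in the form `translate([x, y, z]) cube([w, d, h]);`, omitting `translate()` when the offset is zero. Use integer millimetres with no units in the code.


cube([1252, 102, 17]);
translate([0, 45, 17]) cube([1252, 12, 406]);
translate([0, 0, 423]) cube([1252, 102, 17]);


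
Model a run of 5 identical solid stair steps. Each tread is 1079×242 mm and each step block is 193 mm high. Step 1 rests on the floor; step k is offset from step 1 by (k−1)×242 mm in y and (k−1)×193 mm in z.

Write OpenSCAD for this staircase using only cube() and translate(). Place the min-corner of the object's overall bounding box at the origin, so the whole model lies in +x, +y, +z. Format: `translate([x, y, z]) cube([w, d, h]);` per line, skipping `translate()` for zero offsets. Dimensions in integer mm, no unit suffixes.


cube([1079, 242, 193]);
translate([0, 242, 193]) cube([1079, 242, 193]);
translate([0, 484, 386]) cube([1079, 242, 193]);
translate([0, 726, 579]) cube([1079, 242, 193]);
translate([0, 968, 772]) cube([1079, 242, 193]);


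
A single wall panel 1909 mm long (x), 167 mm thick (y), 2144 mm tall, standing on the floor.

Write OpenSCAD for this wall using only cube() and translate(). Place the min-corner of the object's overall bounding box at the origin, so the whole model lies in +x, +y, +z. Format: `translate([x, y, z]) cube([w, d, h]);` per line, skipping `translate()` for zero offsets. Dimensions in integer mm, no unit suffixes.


cube([1909, 167, 2144]);


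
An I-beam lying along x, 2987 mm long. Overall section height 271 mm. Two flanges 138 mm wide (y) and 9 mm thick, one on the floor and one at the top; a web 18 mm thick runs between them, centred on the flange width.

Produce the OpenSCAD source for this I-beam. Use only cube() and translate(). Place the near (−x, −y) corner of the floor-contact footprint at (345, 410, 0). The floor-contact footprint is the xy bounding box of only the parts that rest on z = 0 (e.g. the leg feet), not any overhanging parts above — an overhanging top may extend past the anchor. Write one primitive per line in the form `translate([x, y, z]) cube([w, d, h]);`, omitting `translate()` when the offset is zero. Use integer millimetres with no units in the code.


translate([345, 410, 0]) cube([2987, 138, 9]);
translate([345, 470, 9]) cube([2987, 18, 253]);
translate([345, 410, 262]) cube([2987, 138, 9]);


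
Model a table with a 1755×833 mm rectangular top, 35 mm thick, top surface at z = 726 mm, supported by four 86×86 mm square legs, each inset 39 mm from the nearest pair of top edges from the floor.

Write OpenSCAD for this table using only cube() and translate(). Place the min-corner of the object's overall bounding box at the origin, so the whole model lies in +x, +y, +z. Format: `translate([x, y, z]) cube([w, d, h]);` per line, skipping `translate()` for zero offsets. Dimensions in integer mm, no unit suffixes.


// leg_h = 726 - 35 = 691
translate([0, 0, 691]) cube([1755, 833, 35]);
translate([39, 39, 0]) cube([86, 86, 691]);
translate([1630, 39, 0]) cube([86, 86, 691]);
translate([39, 708, 0]) cube([86, 86, 691]);
translate([1630, 708, 0]) cube([86, 86, 691]);


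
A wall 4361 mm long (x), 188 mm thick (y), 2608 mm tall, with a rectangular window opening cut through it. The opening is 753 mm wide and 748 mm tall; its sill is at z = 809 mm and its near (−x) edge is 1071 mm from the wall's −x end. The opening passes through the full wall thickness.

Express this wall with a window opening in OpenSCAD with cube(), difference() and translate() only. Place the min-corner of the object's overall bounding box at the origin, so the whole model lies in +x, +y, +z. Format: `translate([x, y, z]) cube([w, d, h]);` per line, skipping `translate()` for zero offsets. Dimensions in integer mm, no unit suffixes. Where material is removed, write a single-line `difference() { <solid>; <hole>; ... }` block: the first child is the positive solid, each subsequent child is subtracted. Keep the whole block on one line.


difference() { cube([4361, 188, 2608]); translate([1071, 0, 809]) cube([753, 188, 748]); }


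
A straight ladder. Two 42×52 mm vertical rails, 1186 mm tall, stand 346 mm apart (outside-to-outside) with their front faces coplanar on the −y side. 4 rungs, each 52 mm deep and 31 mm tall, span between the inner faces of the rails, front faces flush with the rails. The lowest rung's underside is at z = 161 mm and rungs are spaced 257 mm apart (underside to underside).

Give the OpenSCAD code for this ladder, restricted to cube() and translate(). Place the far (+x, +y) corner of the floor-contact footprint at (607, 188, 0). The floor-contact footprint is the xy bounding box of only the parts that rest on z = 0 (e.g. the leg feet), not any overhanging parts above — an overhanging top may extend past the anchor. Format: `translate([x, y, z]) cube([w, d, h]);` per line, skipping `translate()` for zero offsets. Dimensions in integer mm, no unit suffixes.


// rung span = 346 - 2*42 = 262
// rung[k] z = 161 + k*257
translate([261, 136, 0]) cube([42, 52, 1186]);
translate([565, 136, 0]) cube([42, 52, 1186]);
translate([303, 136, 161]) cube([262, 52, 31]);
translate([303, 136, 418]) cube([262, 52, 31]);
translate([303, 136, 675]) cube([262, 52, 31]);
translate([303, 136, 932]) cube([262, 52, 31]);


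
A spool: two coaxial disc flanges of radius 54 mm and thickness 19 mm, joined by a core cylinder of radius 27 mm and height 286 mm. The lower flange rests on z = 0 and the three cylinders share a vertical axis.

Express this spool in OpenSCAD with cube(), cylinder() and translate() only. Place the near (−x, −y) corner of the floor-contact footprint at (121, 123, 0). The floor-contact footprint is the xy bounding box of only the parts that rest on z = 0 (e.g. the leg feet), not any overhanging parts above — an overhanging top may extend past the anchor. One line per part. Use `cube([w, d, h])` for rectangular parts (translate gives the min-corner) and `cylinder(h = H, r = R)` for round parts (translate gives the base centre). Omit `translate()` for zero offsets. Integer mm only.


translate([175, 177, 0]) cylinder(h = 19, r = 54);
translate([175, 177, 19]) cylinder(h = 286, r = 27);
translate([175, 177, 305]) cylinder(h = 19, r = 54);


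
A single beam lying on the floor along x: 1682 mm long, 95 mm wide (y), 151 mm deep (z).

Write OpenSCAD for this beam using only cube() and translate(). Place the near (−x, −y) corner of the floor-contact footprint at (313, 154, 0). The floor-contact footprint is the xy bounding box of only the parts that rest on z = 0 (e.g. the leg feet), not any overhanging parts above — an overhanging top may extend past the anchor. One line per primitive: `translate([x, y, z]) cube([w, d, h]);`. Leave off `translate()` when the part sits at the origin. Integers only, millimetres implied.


translate([313, 154, 0]) cube([1682, 95, 151]);


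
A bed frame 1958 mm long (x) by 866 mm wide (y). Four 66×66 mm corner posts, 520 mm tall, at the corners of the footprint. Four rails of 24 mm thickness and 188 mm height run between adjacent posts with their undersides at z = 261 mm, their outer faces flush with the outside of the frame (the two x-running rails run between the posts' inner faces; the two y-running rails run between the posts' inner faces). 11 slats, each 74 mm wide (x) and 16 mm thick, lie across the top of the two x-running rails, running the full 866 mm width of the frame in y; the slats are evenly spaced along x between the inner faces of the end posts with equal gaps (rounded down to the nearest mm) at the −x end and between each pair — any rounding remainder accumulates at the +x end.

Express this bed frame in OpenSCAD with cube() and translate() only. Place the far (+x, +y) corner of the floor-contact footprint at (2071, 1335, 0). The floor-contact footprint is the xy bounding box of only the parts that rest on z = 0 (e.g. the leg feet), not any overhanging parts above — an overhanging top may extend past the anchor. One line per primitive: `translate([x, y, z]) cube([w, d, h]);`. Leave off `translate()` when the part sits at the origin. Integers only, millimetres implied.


translate([113, 469, 0]) cube([66, 66, 520]);
translate([113, 1269, 0]) cube([66, 66, 520]);
translate([2005, 469, 0]) cube([66, 66, 520]);
translate([2005, 1269, 0]) cube([66, 66, 520]);
translate([179, 469, 261]) cube([1826, 24, 188]);
translate([179, 1311, 261]) cube([1826, 24, 188]);
translate([113, 535, 261]) cube([24, 734, 188]);
translate([2047, 535, 261]) cube([24, 734, 188]);
translate([263, 469, 449]) cube([74, 866, 16]);
translate([421, 469, 449]) cube([74, 866, 16]);
translate([579, 469, 449]) cube([74, 866, 16]);
translate([737, 469, 449]) cube([74, 866, 16]);
translate([895, 469, 449]) cube([74, 866, 16]);
translate([1053, 469, 449]) cube([74, 866, 16]);
translate([1211, 469, 449]) cube([74, 866, 16]);
translate([1369, 469, 449]) cube([74, 866, 16]);
translate([1527, 469, 449]) cube([74, 866, 16]);
translate([1685, 469, 449]) cube([74, 866, 16]);
translate([1843, 469, 449]) cube([74, 866, 16]);


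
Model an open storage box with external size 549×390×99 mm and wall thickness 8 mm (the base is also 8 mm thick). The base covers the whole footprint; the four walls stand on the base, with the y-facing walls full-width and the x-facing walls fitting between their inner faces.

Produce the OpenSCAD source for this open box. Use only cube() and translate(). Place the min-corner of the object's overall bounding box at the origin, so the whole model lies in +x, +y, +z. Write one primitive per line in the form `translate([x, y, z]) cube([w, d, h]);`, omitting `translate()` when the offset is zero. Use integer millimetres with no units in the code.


cube([549, 390, 8]);
translate([0, 0, 8]) cube([549, 8, 91]);
translate([0, 382, 8]) cube([549, 8, 91]);
translate([0, 8, 8]) cube([8, 374, 91]);
translate([541, 8, 8]) cube([8, 374, 91]);


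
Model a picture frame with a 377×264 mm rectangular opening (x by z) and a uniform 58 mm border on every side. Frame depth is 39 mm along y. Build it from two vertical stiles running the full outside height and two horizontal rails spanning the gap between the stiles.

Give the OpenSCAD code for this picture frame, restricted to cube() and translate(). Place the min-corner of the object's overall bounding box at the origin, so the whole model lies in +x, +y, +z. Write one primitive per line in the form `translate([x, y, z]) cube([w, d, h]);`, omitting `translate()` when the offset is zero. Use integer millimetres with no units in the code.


cube([58, 39, 380]);
translate([435, 0, 0]) cube([58, 39, 380]);
translate([58, 0, 0]) cube([377, 39, 58]);
translate([58, 0, 322]) cube([377, 39, 58]);


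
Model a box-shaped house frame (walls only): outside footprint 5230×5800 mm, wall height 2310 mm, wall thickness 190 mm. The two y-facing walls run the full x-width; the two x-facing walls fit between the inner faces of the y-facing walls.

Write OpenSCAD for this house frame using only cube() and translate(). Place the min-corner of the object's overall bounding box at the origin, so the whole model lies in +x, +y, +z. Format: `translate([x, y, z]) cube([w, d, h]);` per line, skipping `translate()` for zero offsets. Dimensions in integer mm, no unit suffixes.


cube([5230, 190, 2310]);
translate([0, 5610, 0]) cube([5230, 190, 2310]);
translate([0, 190, 0]) cube([190, 5420, 2310]);
translate([5040, 190, 0]) cube([190, 5420, 2310]);


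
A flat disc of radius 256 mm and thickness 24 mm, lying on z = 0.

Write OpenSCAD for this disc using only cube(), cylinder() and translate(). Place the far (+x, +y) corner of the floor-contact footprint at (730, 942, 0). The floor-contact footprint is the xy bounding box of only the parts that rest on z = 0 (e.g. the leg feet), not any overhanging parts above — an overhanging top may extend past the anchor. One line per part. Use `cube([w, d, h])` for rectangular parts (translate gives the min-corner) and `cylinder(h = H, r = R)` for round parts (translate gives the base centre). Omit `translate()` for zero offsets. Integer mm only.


translate([474, 686, 0]) cylinder(h = 24, r = 256);


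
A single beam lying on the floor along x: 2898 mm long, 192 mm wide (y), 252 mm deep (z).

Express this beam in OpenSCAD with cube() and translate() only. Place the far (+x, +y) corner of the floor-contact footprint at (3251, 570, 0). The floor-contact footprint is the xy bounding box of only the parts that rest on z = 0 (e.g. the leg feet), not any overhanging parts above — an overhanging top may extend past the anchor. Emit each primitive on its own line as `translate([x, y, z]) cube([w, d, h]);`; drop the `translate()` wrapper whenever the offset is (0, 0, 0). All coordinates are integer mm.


translate([353, 378, 0]) cube([2898, 192, 252]);


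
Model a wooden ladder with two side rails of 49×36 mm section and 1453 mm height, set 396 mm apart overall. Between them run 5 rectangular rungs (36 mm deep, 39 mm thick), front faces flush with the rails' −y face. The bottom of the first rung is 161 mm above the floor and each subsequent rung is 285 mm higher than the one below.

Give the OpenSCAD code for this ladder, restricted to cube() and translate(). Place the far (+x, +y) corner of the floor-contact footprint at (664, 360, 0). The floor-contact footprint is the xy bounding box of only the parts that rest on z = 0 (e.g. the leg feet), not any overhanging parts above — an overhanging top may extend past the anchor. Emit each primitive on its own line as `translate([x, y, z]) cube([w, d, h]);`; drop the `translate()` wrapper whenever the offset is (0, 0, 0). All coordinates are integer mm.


translate([268, 324, 0]) cube([49, 36, 1453]);
translate([615, 324, 0]) cube([49, 36, 1453]);
translate([317, 324, 161]) cube([298, 36, 39]);
translate([317, 324, 446]) cube([298, 36, 39]);
translate([317, 324, 731]) cube([298, 36, 39]);
translate([317, 324, 1016]) cube([298, 36, 39]);
translate([317, 324, 1301]) cube([298, 36, 39]);


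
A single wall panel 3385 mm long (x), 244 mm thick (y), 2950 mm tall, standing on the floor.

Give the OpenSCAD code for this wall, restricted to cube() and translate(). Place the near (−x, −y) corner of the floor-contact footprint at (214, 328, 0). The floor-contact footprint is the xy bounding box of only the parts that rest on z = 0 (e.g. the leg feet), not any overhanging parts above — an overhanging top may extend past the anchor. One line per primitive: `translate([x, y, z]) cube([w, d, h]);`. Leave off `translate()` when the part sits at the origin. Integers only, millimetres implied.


translate([214, 328, 0]) cube([3385, 244, 2950]);


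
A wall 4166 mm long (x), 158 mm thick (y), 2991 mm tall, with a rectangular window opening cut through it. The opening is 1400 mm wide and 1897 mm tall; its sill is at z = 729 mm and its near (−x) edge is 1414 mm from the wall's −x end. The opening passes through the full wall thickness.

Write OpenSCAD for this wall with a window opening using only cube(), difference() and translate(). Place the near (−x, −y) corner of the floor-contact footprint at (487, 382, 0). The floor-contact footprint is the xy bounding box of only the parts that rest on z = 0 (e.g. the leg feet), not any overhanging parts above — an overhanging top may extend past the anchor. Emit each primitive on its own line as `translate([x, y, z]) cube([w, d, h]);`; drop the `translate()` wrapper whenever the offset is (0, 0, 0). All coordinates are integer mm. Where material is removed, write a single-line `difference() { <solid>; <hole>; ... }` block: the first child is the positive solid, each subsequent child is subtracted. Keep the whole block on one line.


difference() { translate([487, 382, 0]) cube([4166, 158, 2991]); translate([1901, 382, 729]) cube([1400, 158, 1897]); }


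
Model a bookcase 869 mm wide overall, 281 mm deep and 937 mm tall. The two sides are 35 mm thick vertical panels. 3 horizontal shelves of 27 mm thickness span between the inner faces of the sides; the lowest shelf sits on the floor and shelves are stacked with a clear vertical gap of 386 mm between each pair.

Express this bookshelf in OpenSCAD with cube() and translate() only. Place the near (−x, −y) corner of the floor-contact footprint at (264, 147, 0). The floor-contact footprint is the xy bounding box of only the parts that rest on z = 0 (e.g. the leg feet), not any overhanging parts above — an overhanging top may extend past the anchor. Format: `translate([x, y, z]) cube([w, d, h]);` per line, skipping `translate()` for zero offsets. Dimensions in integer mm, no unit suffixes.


translate([264, 147, 0]) cube([35, 281, 937]);
translate([1098, 147, 0]) cube([35, 281, 937]);
translate([299, 147, 0]) cube([799, 281, 27]);
translate([299, 147, 413]) cube([799, 281, 27]);
translate([299, 147, 826]) cube([799, 281, 27]);


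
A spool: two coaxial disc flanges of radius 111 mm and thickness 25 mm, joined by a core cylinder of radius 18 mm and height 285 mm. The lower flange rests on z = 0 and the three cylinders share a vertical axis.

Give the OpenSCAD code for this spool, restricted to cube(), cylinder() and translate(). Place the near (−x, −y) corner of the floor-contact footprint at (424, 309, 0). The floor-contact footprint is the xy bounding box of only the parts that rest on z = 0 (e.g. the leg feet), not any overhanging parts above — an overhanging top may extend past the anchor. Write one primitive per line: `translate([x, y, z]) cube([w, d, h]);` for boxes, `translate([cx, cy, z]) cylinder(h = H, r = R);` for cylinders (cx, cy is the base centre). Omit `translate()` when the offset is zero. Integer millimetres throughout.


translate([535, 420, 0]) cylinder(h = 25, r = 111);
translate([535, 420, 25]) cylinder(h = 285, r = 18);
translate([535, 420, 310]) cylinder(h = 25, r = 111);


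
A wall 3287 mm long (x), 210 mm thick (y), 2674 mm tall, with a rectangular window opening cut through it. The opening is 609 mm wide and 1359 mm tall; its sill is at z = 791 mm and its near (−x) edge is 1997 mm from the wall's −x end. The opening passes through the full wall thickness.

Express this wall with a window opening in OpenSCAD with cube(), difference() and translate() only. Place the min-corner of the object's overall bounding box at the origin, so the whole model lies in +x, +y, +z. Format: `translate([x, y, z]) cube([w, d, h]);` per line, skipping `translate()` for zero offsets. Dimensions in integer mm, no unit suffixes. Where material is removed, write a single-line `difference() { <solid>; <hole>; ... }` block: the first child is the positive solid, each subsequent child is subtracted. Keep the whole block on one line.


difference() { cube([3287, 210, 2674]); translate([1997, 0, 791]) cube([609, 210, 1359]); }


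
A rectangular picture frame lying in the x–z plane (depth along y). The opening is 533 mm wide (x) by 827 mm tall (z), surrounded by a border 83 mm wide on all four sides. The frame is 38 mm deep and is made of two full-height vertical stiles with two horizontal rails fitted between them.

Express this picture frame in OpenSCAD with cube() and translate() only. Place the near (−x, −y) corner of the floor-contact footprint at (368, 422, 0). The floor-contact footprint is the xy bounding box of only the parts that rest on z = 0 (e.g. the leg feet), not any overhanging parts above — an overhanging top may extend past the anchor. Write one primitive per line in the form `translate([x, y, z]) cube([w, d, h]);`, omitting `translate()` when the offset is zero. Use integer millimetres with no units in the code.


translate([368, 422, 0]) cube([83, 38, 993]);
translate([984, 422, 0]) cube([83, 38, 993]);
translate([451, 422, 0]) cube([533, 38, 83]);
translate([451, 422, 910]) cube([533, 38, 83]);


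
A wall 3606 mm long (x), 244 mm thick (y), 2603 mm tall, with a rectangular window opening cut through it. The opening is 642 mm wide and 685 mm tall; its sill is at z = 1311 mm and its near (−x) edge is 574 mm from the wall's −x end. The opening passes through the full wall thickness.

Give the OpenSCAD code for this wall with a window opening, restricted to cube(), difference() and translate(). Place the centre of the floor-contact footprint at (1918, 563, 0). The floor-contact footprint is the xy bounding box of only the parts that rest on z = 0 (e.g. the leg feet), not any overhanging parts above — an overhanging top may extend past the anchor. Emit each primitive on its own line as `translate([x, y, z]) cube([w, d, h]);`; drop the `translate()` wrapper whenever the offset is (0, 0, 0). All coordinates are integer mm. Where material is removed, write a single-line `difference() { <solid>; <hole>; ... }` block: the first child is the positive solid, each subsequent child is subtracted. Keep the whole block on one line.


difference() { translate([115, 441, 0]) cube([3606, 244, 2603]); translate([689, 441, 1311]) cube([642, 244, 685]); }


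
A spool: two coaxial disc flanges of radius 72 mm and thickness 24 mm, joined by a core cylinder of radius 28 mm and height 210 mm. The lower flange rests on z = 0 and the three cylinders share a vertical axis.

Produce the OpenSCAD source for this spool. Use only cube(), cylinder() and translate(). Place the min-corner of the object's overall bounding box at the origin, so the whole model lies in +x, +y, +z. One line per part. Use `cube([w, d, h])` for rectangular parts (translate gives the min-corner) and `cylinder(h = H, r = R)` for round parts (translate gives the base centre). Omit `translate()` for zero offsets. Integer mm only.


translate([72, 72, 0]) cylinder(h = 24, r = 72);
translate([72, 72, 24]) cylinder(h = 210, r = 28);
translate([72, 72, 234]) cylinder(h = 24, r = 72);
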